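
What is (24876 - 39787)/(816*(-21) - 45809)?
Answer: 14911/62945 ≈ 0.23689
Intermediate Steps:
(24876 - 39787)/(816*(-21) - 45809) = -14911/(-17136 - 45809) = -14911/(-62945) = -14911*(-1/62945) = 14911/62945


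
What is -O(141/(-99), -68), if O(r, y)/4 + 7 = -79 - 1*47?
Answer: 532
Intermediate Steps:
O(r, y) = -532 (O(r, y) = -28 + 4*(-79 - 1*47) = -28 + 4*(-79 - 47) = -28 + 4*(-126) = -28 - 504 = -532)
-O(141/(-99), -68) = -1*(-532) = 532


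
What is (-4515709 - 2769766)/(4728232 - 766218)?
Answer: -7285475/3962014 ≈ -1.8388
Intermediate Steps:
(-4515709 - 2769766)/(4728232 - 766218) = -7285475/3962014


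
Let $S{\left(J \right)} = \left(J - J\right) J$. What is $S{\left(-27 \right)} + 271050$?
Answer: $271050$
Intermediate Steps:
$S{\left(J \right)} = 0$ ($S{\left(J \right)} = 0 J = 0$)
$S{\left(-27 \right)} + 271050 = 0 + 271050 = 271050$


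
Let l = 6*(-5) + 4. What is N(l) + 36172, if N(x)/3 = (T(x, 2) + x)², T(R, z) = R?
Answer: 44284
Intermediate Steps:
l = -26 (l = -30 + 4 = -26)
N(x) = 12*x² (N(x) = 3*(x + x)² = 3*(2*x)² = 3*(4*x²) = 12*x²)
N(l) + 36172 = 12*(-26)² + 36172 = 12*676 + 36172 = 8112 + 36172 = 44284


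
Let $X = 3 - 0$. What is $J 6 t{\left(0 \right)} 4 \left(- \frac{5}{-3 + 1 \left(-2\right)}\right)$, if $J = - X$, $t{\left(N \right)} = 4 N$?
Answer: $0$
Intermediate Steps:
$X = 3$ ($X = 3 + 0 = 3$)
$J = -3$ ($J = \left(-1\right) 3 = -3$)
$J 6 t{\left(0 \right)} 4 \left(- \frac{5}{-3 + 1 \left(-2\right)}\right) = \left(-3\right) 6 \cdot 4 \cdot 0 \cdot 4 \left(- \frac{5}{-3 + 1 \left(-2\right)}\right) = - 18 \cdot 0 \cdot 4 \left(- \frac{5}{-3 - 2}\right) = \left(-18\right) 0 \left(- \frac{5}{-5}\right) = 0 \left(\left(-5\right) \left(- \frac{1}{5}\right)\right) = 0 \cdot 1 = 0$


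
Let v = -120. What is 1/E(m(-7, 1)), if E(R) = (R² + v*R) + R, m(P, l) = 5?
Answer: -1/570 ≈ -0.0017544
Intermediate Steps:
E(R) = R² - 119*R (E(R) = (R² - 120*R) + R = R² - 119*R)
1/E(m(-7, 1)) = 1/(5*(-119 + 5)) = 1/(5*(-114)) = 1/(-570) = -1/570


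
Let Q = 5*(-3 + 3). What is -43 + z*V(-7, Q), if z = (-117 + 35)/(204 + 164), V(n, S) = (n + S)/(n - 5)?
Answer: -95231/2208 ≈ -43.130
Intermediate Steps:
Q = 0 (Q = 5*0 = 0)
V(n, S) = (S + n)/(-5 + n)
z = -41/184 (z = -82/368 = -82*1/368 = -41/184 ≈ -0.22283)
-43 + z*V(-7, Q) = -43 - 41*(0 - 7)/(184*(-5 - 7)) = -43 - 41*(-7)/(184*(-12)) = -43 - (-41)*(-7)/2208 = -43 - 41/184*7/12 = -43 - 287/2208 = -95231/2208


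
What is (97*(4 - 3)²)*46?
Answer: 4462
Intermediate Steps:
(97*(4 - 3)²)*46 = (97*1²)*46 = (97*1)*46 = 97*46 = 4462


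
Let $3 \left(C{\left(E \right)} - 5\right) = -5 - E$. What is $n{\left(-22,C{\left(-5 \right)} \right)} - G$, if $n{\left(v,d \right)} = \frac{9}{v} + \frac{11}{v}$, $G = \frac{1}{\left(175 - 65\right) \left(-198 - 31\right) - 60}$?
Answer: $- \frac{252489}{277750} \approx -0.90905$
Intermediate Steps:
$C{\left(E \right)} = \frac{10}{3} - \frac{E}{3}$ ($C{\left(E \right)} = 5 + \frac{-5 - E}{3} = 5 - \left(\frac{5}{3} + \frac{E}{3}\right) = \frac{10}{3} - \frac{E}{3}$)
$G = - \frac{1}{25250}$ ($G = \frac{1}{110 \left(-229\right) - 60} = \frac{1}{-25190 - 60} = \frac{1}{-25250} = - \frac{1}{25250} \approx -3.9604 \cdot 10^{-5}$)
$n{\left(v,d \right)} = \frac{20}{v}$
$n{\left(-22,C{\left(-5 \right)} \right)} - G = \frac{20}{-22} - - \frac{1}{25250} = 20 \left(- \frac{1}{22}\right) + \frac{1}{25250} = - \frac{10}{11} + \frac{1}{25250} = - \frac{252489}{277750}$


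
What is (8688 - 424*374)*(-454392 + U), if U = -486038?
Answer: 140959171840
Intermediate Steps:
(8688 - 424*374)*(-454392 + U) = (8688 - 424*374)*(-454392 - 486038) = (8688 - 158576)*(-940430) = -149888*(-940430) = 140959171840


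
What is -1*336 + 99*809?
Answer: 79755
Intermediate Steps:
-1*336 + 99*809 = -336 + 80091 = 79755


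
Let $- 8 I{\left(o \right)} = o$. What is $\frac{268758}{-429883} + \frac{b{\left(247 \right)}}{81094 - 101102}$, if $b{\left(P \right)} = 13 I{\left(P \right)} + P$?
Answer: $- \frac{42487575007}{68808792512} \approx -0.61747$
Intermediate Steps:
$I{\left(o \right)} = - \frac{o}{8}$
$b{\left(P \right)} = - \frac{5 P}{8}$ ($b{\left(P \right)} = 13 \left(- \frac{P}{8}\right) + P = - \frac{13 P}{8} + P = - \frac{5 P}{8}$)
$\frac{268758}{-429883} + \frac{b{\left(247 \right)}}{81094 - 101102} = \frac{268758}{-429883} + \frac{\left(- \frac{5}{8}\right) 247}{81094 - 101102} = 268758 \left(- \frac{1}{429883}\right) - \frac{1235}{8 \left(81094 - 101102\right)} = - \frac{268758}{429883} - \frac{1235}{8 \left(-20008\right)} = - \frac{268758}{429883} - - \frac{1235}{160064} = - \frac{268758}{429883} + \frac{1235}{160064} = - \frac{42487575007}{68808792512}$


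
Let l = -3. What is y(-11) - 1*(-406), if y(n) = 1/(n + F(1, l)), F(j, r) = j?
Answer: 4059/10 ≈ 405.90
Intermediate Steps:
y(n) = 1/(1 + n) (y(n) = 1/(n + 1) = 1/(1 + n))
y(-11) - 1*(-406) = 1/(1 - 11) - 1*(-406) = 1/(-10) + 406 = -⅒ + 406 = 4059/10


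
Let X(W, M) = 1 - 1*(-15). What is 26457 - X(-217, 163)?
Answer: 26441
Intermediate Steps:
X(W, M) = 16 (X(W, M) = 1 + 15 = 16)
26457 - X(-217, 163) = 26457 - 1*16 = 26457 - 16 = 26441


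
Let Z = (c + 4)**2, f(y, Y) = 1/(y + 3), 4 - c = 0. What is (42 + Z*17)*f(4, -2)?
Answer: 1130/7 ≈ 161.43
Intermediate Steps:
c = 4 (c = 4 - 1*0 = 4 + 0 = 4)
f(y, Y) = 1/(3 + y)
Z = 64 (Z = (4 + 4)**2 = 8**2 = 64)
(42 + Z*17)*f(4, -2) = (42 + 64*17)/(3 + 4) = (42 + 1088)/7 = 1130*(1/7) = 1130/7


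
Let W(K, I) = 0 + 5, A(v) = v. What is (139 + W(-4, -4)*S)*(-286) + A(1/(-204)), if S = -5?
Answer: -6651217/204 ≈ -32604.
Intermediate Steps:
W(K, I) = 5
(139 + W(-4, -4)*S)*(-286) + A(1/(-204)) = (139 + 5*(-5))*(-286) + 1/(-204) = (139 - 25)*(-286) - 1/204 = 114*(-286) - 1/204 = -32604 - 1/204 = -6651217/204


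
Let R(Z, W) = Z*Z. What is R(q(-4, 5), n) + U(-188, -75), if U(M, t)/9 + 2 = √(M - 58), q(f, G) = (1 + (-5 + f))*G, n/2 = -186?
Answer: 1582 + 9*I*√246 ≈ 1582.0 + 141.16*I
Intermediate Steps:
n = -372 (n = 2*(-186) = -372)
q(f, G) = G*(-4 + f) (q(f, G) = (-4 + f)*G = G*(-4 + f))
R(Z, W) = Z²
U(M, t) = -18 + 9*√(-58 + M) (U(M, t) = -18 + 9*√(M - 58) = -18 + 9*√(-58 + M))
R(q(-4, 5), n) + U(-188, -75) = (5*(-4 - 4))² + (-18 + 9*√(-58 - 188)) = (5*(-8))² + (-18 + 9*√(-246)) = (-40)² + (-18 + 9*(I*√246)) = 1600 + (-18 + 9*I*√246) = 1582 + 9*I*√246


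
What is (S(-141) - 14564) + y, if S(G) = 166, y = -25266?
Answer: -39664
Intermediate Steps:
(S(-141) - 14564) + y = (166 - 14564) - 25266 = -14398 - 25266 = -39664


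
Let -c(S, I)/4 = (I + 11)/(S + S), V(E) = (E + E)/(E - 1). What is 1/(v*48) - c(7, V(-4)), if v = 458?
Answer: 395717/109920 ≈ 3.6000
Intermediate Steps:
V(E) = 2*E/(-1 + E) (V(E) = (2*E)/(-1 + E) = 2*E/(-1 + E))
c(S, I) = -2*(11 + I)/S (c(S, I) = -4*(I + 11)/(S + S) = -4*(11 + I)/(2*S) = -4*(11 + I)*1/(2*S) = -2*(11 + I)/S)
1/(v*48) - c(7, V(-4)) = 1/(458*48) - 2*(-11 - 2*(-4)/(-1 - 4))/7 = (1/458)*(1/48) - 2*(-11 - 2*(-4)/(-5))/7 = 1/21984 - 2*(-11 - 2*(-4)*(-1)/5)/7 = 1/21984 - 2*(-11 - 1*8/5)/7 = 1/21984 - 2*(-11 - 8/5)/7 = 1/21984 - 2*(-63)/(7*5) = 1/21984 - 1*(-18/5) = 1/21984 + 18/5 = 395717/109920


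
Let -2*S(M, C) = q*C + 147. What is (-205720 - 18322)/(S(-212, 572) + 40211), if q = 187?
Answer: 34468/2053 ≈ 16.789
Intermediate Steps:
S(M, C) = -147/2 - 187*C/2 (S(M, C) = -(187*C + 147)/2 = -(147 + 187*C)/2 = -147/2 - 187*C/2)
(-205720 - 18322)/(S(-212, 572) + 40211) = (-205720 - 18322)/((-147/2 - 187/2*572) + 40211) = -224042/((-147/2 - 53482) + 40211) = -224042/(-107111/2 + 40211) = -224042/(-26689/2) = -224042*(-2/26689) = 34468/2053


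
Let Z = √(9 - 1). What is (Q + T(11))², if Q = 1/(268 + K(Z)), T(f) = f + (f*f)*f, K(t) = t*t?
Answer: 137190974449/76176 ≈ 1.8010e+6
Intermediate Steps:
Z = 2*√2 (Z = √8 = 2*√2 ≈ 2.8284)
K(t) = t²
T(f) = f + f³ (T(f) = f + f²*f = f + f³)
Q = 1/276 (Q = 1/(268 + (2*√2)²) = 1/(268 + 8) = 1/276 ≈ 0.0036232)
(Q + T(11))² = (1/276 + (11 + 11³))² = (1/276 + (11 + 1331))² = (1/276 + 1342)² = (370393/276)² = 137190974449/76176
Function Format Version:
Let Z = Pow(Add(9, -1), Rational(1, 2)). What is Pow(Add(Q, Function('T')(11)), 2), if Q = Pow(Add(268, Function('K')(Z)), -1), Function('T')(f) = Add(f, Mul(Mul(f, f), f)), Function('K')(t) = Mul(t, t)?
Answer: Rational(137190974449, 76176) ≈ 1.8010e+6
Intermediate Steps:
Z = Mul(2, Pow(2, Rational(1, 2))) (Z = Pow(8, Rational(1, 2)) = Mul(2, Pow(2, Rational(1, 2))) ≈ 2.8284)
Function('K')(t) = Pow(t, 2)
Function('T')(f) = Add(f, Pow(f, 3)) (Function('T')(f) = Add(f, Mul(Pow(f, 2), f)) = Add(f, Pow(f, 3)))
Q = Rational(1, 276) (Q = Pow(Add(268, Pow(Mul(2, Pow(2, Rational(1, 2))), 2)), -1) = Pow(Add(268, 8), -1) = Pow(276, -1) = Rational(1, 276) ≈ 0.0036232)
Pow(Add(Q, Function('T')(11)), 2) = Pow(Add(Rational(1, 276), Add(11, Pow(11, 3))), 2) = Pow(Add(Rational(1, 276), Add(11, 1331)), 2) = Pow(Add(Rational(1, 276), 1342), 2) = Pow(Rational(370393, 276), 2) = Rational(137190974449, 76176)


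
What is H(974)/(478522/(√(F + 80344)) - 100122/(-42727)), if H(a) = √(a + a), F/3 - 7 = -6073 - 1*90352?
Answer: 40622670041070*√487/9500755001487589829 + 39708550102279*I*√101739170/9500755001487589829 ≈ 9.4357e-5 + 0.042157*I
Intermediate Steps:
F = -289254 (F = 21 + 3*(-6073 - 1*90352) = 21 + 3*(-6073 - 90352) = 21 + 3*(-96425) = 21 - 289275 = -289254)
H(a) = √2*√a (H(a) = √(2*a) = √2*√a)
H(974)/(478522/(√(F + 80344)) - 100122/(-42727)) = (√2*√974)/(478522/(√(-289254 + 80344)) - 100122/(-42727)) = (2*√487)/(478522/(√(-208910)) - 100122*(-1/42727)) = (2*√487)/(478522/((I*√208910)) + 100122/42727) = (2*√487)/(478522*(-I*√208910/208910) + 100122/42727) = (2*√487)/(-239261*I*√208910/104455 + 100122/42727) = (2*√487)/(100122/42727 - 239261*I*√208910/104455) = 2*√487/(100122/42727 - 239261*I*√208910/104455)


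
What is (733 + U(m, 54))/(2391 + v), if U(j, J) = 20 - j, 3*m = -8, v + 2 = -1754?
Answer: 2267/1905 ≈ 1.1900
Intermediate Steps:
v = -1756 (v = -2 - 1754 = -1756)
m = -8/3 (m = (1/3)*(-8) = -8/3 ≈ -2.6667)
(733 + U(m, 54))/(2391 + v) = (733 + (20 - 1*(-8/3)))/(2391 - 1756) = (733 + (20 + 8/3))/635 = (733 + 68/3)*(1/635) = (2267/3)*(1/635) = 2267/1905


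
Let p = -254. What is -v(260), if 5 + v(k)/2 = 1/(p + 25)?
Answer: 2292/229 ≈ 10.009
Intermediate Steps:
v(k) = -2292/229 (v(k) = -10 + 2/(-254 + 25) = -10 + 2/(-229) = -10 + 2*(-1/229) = -10 - 2/229 = -2292/229)
-v(260) = -1*(-2292/229) = 2292/229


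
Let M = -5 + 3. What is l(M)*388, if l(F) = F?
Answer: -776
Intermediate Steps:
M = -2
l(M)*388 = -2*388 = -776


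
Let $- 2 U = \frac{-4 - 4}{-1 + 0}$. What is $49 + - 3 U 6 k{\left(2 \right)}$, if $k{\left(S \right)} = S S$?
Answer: $337$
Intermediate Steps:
$U = -4$ ($U = - \frac{\left(-4 - 4\right) \frac{1}{-1 + 0}}{2} = - \frac{\left(-8\right) \frac{1}{-1}}{2} = - \frac{\left(-8\right) \left(-1\right)}{2} = \left(- \frac{1}{2}\right) 8 = -4$)
$k{\left(S \right)} = S^{2}$
$49 + - 3 U 6 k{\left(2 \right)} = 49 + \left(-3\right) \left(-4\right) 6 \cdot 2^{2} = 49 + 12 \cdot 6 \cdot 4 = 49 + 72 \cdot 4 = 49 + 288 = 337$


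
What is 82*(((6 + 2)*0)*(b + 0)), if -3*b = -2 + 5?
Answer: 0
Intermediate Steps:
b = -1 (b = -(-2 + 5)/3 = -⅓*3 = -1)
82*(((6 + 2)*0)*(b + 0)) = 82*(((6 + 2)*0)*(-1 + 0)) = 82*((8*0)*(-1)) = 82*(0*(-1)) = 82*0 = 0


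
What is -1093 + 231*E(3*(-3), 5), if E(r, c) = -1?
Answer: -1324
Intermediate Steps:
-1093 + 231*E(3*(-3), 5) = -1093 + 231*(-1) = -1093 - 231 = -1324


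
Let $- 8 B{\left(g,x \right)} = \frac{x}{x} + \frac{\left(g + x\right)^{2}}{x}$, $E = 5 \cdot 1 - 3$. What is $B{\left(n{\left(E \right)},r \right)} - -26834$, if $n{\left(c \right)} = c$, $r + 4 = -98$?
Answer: $\frac{10953221}{408} \approx 26846.0$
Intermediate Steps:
$r = -102$ ($r = -4 - 98 = -102$)
$E = 2$ ($E = 5 - 3 = 2$)
$B{\left(g,x \right)} = - \frac{1}{8} - \frac{\left(g + x\right)^{2}}{8 x}$ ($B{\left(g,x \right)} = - \frac{\frac{x}{x} + \frac{\left(g + x\right)^{2}}{x}}{8} = - \frac{1 + \frac{\left(g + x\right)^{2}}{x}}{8} = - \frac{1}{8} - \frac{\left(g + x\right)^{2}}{8 x}$)
$B{\left(n{\left(E \right)},r \right)} - -26834 = \frac{\left(-1\right) \left(-102\right) - \left(2 - 102\right)^{2}}{8 \left(-102\right)} - -26834 = \frac{1}{8} \left(- \frac{1}{102}\right) \left(102 - \left(-100\right)^{2}\right) + 26834 = \frac{1}{8} \left(- \frac{1}{102}\right) \left(102 - 10000\right) + 26834 = \frac{1}{8} \left(- \frac{1}{102}\right) \left(-9898\right) + 26834 = \frac{4949}{408} + 26834 = \frac{10953221}{408}$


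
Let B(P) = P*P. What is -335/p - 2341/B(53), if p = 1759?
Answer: -5058834/4941031 ≈ -1.0238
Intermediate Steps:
B(P) = P**2
-335/p - 2341/B(53) = -335/1759 - 2341/(53**2) = -335*1/1759 - 2341/2809 = -335/1759 - 2341*1/2809 = -335/1759 - 2341/2809 = -5058834/4941031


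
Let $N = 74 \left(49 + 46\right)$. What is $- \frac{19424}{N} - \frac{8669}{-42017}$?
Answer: $- \frac{377597569}{147689755} \approx -2.5567$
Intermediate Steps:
$N = 7030$ ($N = 74 \cdot 95 = 7030$)
$- \frac{19424}{N} - \frac{8669}{-42017} = - \frac{19424}{7030} - \frac{8669}{-42017} = \left(-19424\right) \frac{1}{7030} - - \frac{8669}{42017} = - \frac{9712}{3515} + \frac{8669}{42017} = - \frac{377597569}{147689755}$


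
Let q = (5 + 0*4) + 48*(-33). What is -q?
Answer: 1579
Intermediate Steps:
q = -1579 (q = (5 + 0) - 1584 = 5 - 1584 = -1579)
-q = -1*(-1579) = 1579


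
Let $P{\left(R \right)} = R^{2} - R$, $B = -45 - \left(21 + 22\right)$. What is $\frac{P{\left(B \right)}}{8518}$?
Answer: $\frac{3916}{4259} \approx 0.91947$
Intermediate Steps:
$B = -88$ ($B = -45 - 43 = -88$)
$\frac{P{\left(B \right)}}{8518} = \frac{\left(-88\right) \left(-1 - 88\right)}{8518} = \left(-88\right) \left(-89\right) \frac{1}{8518} = 7832 \cdot \frac{1}{8518} = \frac{3916}{4259}$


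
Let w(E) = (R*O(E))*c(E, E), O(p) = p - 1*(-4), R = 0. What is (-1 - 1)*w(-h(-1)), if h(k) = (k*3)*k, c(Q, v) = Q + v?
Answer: 0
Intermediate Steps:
h(k) = 3*k**2 (h(k) = (3*k)*k = 3*k**2)
O(p) = 4 + p (O(p) = p + 4 = 4 + p)
w(E) = 0 (w(E) = (0*(4 + E))*(E + E) = 0*(2*E) = 0)
(-1 - 1)*w(-h(-1)) = (-1 - 1)*0 = -2*0 = 0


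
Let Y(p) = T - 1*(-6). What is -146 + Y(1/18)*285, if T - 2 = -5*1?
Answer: 709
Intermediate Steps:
T = -3 (T = 2 - 5*1 = 2 - 5 = -3)
Y(p) = 3 (Y(p) = -3 - 1*(-6) = -3 + 6 = 3)
-146 + Y(1/18)*285 = -146 + 3*285 = -146 + 855 = 709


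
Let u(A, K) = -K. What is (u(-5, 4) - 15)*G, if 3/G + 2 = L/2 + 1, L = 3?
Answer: -114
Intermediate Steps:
G = 6 (G = 3/(-2 + (3/2 + 1)) = 3/(-2 + 5/2) = 3/(½) = 3*2 = 6)
(u(-5, 4) - 15)*G = (-1*4 - 15)*6 = (-4 - 15)*6 = -19*6 = -114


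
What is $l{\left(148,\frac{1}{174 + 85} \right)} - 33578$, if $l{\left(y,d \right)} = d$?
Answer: $- \frac{8696701}{259} \approx -33578.0$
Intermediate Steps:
$l{\left(148,\frac{1}{174 + 85} \right)} - 33578 = \frac{1}{174 + 85} - 33578 = \frac{1}{259} - 33578 = - \frac{8696701}{259}$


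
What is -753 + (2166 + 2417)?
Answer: 3830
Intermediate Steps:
-753 + (2166 + 2417) = -753 + 4583 = 3830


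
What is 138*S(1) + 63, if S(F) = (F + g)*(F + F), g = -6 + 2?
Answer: -765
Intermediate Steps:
g = -4
S(F) = 2*F*(-4 + F) (S(F) = (F - 4)*(F + F) = (-4 + F)*(2*F) = 2*F*(-4 + F))
138*S(1) + 63 = 138*(2*1*(-4 + 1)) + 63 = 138*(2*1*(-3)) + 63 = 138*(-6) + 63 = -828 + 63 = -765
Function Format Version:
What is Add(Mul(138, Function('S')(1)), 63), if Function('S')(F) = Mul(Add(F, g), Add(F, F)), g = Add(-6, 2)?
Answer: -765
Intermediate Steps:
g = -4
Function('S')(F) = Mul(2, F, Add(-4, F)) (Function('S')(F) = Mul(Add(F, -4), Add(F, F)) = Mul(Add(-4, F), Mul(2, F)) = Mul(2, F, Add(-4, F)))
Add(Mul(138, Function('S')(1)), 63) = Add(Mul(138, Mul(2, 1, Add(-4, 1))), 63) = Add(Mul(138, Mul(2, 1, -3)), 63) = Add(Mul(138, -6), 63) = Add(-828, 63) = -765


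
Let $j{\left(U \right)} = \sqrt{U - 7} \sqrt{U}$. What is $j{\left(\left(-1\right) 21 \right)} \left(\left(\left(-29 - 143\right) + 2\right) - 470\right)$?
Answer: $8960 \sqrt{3} \approx 15519.0$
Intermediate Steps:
$j{\left(U \right)} = \sqrt{U} \sqrt{-7 + U}$ ($j{\left(U \right)} = \sqrt{-7 + U} \sqrt{U} = \sqrt{U} \sqrt{-7 + U}$)
$j{\left(\left(-1\right) 21 \right)} \left(\left(\left(-29 - 143\right) + 2\right) - 470\right) = \sqrt{\left(-1\right) 21} \sqrt{-7 - 21} \left(\left(\left(-29 - 143\right) + 2\right) - 470\right) = \sqrt{-21} \sqrt{-7 - 21} \left(\left(-172 + 2\right) - 470\right) = i \sqrt{21} \sqrt{-28} \left(-170 - 470\right) = i \sqrt{21} \cdot 2 i \sqrt{7} \left(-640\right) = - 14 \sqrt{3} \left(-640\right) = 8960 \sqrt{3}$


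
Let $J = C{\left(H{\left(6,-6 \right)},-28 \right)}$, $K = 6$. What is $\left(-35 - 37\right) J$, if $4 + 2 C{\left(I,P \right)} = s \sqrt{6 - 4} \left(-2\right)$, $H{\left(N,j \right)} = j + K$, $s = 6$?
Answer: $144 + 432 \sqrt{2} \approx 754.94$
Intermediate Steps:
$H{\left(N,j \right)} = 6 + j$ ($H{\left(N,j \right)} = j + 6 = 6 + j$)
$C{\left(I,P \right)} = -2 - 6 \sqrt{2}$ ($C{\left(I,P \right)} = -2 + \frac{6 \sqrt{6 - 4} \left(-2\right)}{2} = -2 + \frac{6 \sqrt{2} \left(-2\right)}{2} = -2 + \frac{\left(-12\right) \sqrt{2}}{2} = -2 - 6 \sqrt{2}$)
$J = -2 - 6 \sqrt{2} \approx -10.485$
$\left(-35 - 37\right) J = \left(-35 - 37\right) \left(-2 - 6 \sqrt{2}\right) = - 72 \left(-2 - 6 \sqrt{2}\right) = 144 + 432 \sqrt{2}$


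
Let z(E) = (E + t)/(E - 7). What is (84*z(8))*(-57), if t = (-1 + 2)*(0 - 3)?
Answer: -23940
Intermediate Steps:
t = -3 (t = 1*(-3) = -3)
z(E) = (-3 + E)/(-7 + E) (z(E) = (E - 3)/(E - 7) = (-3 + E)/(-7 + E))
(84*z(8))*(-57) = (84*((-3 + 8)/(-7 + 8)))*(-57) = (84*(5/1))*(-57) = (84*(1*5))*(-57) = (84*5)*(-57) = 420*(-57) = -23940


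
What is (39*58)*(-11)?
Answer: -24882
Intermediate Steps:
(39*58)*(-11) = 2262*(-11) = -24882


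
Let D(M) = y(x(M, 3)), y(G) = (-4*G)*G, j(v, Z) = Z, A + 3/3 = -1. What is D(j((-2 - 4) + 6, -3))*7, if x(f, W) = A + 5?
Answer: -252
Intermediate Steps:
A = -2 (A = -1 - 1 = -2)
x(f, W) = 3 (x(f, W) = -2 + 5 = 3)
y(G) = -4*G**2
D(M) = -36 (D(M) = -4*3**2 = -4*9 = -36)
D(j((-2 - 4) + 6, -3))*7 = -36*7 = -252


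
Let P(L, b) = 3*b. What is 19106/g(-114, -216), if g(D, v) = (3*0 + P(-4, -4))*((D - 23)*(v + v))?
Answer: -9553/355104 ≈ -0.026902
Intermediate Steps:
g(D, v) = -24*v*(-23 + D) (g(D, v) = (3*0 + 3*(-4))*((D - 23)*(v + v)) = (0 - 12)*((-23 + D)*(2*v)) = -24*v*(-23 + D))
19106/g(-114, -216) = 19106/((24*(-216)*(23 - 1*(-114)))) = 19106/((24*(-216)*(23 + 114))) = 19106/((24*(-216)*137)) = 19106/(-710208) = 19106*(-1/710208) = -9553/355104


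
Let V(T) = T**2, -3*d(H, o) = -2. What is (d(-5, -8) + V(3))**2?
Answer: 841/9 ≈ 93.444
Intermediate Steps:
d(H, o) = 2/3 (d(H, o) = -1/3*(-2) = 2/3)
(d(-5, -8) + V(3))**2 = (2/3 + 3**2)**2 = (2/3 + 9)**2 = (29/3)**2 = 841/9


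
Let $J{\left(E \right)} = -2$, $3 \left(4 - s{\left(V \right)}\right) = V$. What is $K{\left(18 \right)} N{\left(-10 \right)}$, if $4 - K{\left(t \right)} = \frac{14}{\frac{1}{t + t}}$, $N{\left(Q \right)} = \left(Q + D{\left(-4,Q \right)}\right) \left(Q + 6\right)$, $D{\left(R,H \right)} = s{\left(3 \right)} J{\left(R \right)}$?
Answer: $-32000$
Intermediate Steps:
$s{\left(V \right)} = 4 - \frac{V}{3}$
$D{\left(R,H \right)} = -6$ ($D{\left(R,H \right)} = \left(4 - 1\right) \left(-2\right) = 3 \left(-2\right) = -6$)
$N{\left(Q \right)} = \left(-6 + Q\right) \left(6 + Q\right)$ ($N{\left(Q \right)} = \left(Q - 6\right) \left(Q + 6\right) = \left(-6 + Q\right) \left(6 + Q\right)$)
$K{\left(t \right)} = 4 - 28 t$ ($K{\left(t \right)} = 4 - \frac{14}{\frac{1}{t + t}} = 4 - \frac{14}{\frac{1}{2 t}} = 4 - \frac{14}{\frac{1}{2} \frac{1}{t}} = 4 - 14 \cdot 2 t = 4 - 28 t$)
$K{\left(18 \right)} N{\left(-10 \right)} = \left(4 - 504\right) \left(-36 + \left(-10\right)^{2}\right) = \left(4 - 504\right) \left(-36 + 100\right) = \left(-500\right) 64 = -32000$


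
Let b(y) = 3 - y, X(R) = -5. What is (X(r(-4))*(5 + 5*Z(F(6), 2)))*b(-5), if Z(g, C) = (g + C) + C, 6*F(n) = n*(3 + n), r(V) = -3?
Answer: -2800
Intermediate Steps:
F(n) = n*(3 + n)/6 (F(n) = (n*(3 + n))/6 = n*(3 + n)/6)
Z(g, C) = g + 2*C (Z(g, C) = (C + g) + C = g + 2*C)
(X(r(-4))*(5 + 5*Z(F(6), 2)))*b(-5) = (-5*(5 + 5*((⅙)*6*(3 + 6) + 2*2)))*(3 - 1*(-5)) = (-5*(5 + 5*((⅙)*6*9 + 4)))*(3 + 5) = -5*(5 + 5*(9 + 4))*8 = -5*(5 + 5*13)*8 = -5*(5 + 65)*8 = -5*70*8 = -350*8 = -2800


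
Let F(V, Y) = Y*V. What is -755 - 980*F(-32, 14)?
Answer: 438285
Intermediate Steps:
F(V, Y) = V*Y
-755 - 980*F(-32, 14) = -755 - (-31360)*14 = -755 - 980*(-448) = -755 + 439040 = 438285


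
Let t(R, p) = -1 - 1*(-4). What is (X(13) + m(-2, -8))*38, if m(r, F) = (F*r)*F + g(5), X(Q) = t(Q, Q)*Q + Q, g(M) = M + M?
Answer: -2508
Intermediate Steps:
g(M) = 2*M
t(R, p) = 3 (t(R, p) = -1 + 4 = 3)
X(Q) = 4*Q (X(Q) = 3*Q + Q = 4*Q)
m(r, F) = 10 + r*F**2 (m(r, F) = (F*r)*F + 2*5 = r*F**2 + 10 = 10 + r*F**2)
(X(13) + m(-2, -8))*38 = (4*13 + (10 - 2*(-8)**2))*38 = (52 + (10 - 2*64))*38 = (52 + (10 - 128))*38 = (52 - 118)*38 = -66*38 = -2508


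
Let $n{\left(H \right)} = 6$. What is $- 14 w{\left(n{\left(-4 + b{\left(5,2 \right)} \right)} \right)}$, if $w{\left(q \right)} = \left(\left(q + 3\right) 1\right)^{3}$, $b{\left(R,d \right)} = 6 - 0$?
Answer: $-10206$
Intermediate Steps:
$b{\left(R,d \right)} = 6$ ($b{\left(R,d \right)} = 6 + 0 = 6$)
$w{\left(q \right)} = \left(3 + q\right)^{3}$ ($w{\left(q \right)} = \left(\left(3 + q\right) 1\right)^{3} = \left(3 + q\right)^{3}$)
$- 14 w{\left(n{\left(-4 + b{\left(5,2 \right)} \right)} \right)} = - 14 \left(3 + 6\right)^{3} = - 14 \cdot 9^{3} = \left(-14\right) 729 = -10206$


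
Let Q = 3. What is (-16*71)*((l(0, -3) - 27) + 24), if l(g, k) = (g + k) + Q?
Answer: 3408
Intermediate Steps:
l(g, k) = 3 + g + k (l(g, k) = (g + k) + 3 = 3 + g + k)
(-16*71)*((l(0, -3) - 27) + 24) = (-16*71)*(((3 + 0 - 3) - 27) + 24) = -1136*((0 - 27) + 24) = -1136*(-27 + 24) = -1136*(-3) = 3408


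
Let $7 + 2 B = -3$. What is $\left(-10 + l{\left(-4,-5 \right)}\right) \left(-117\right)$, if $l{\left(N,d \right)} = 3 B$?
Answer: $2925$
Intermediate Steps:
$B = -5$ ($B = - \frac{7}{2} + \frac{1}{2} \left(-3\right) = - \frac{7}{2} - \frac{3}{2} = -5$)
$l{\left(N,d \right)} = -15$ ($l{\left(N,d \right)} = 3 \left(-5\right) = -15$)
$\left(-10 + l{\left(-4,-5 \right)}\right) \left(-117\right) = \left(-10 - 15\right) \left(-117\right) = \left(-25\right) \left(-117\right) = 2925$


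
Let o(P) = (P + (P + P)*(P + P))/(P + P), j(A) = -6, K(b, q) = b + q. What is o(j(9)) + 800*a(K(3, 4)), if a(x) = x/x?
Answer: 1577/2 ≈ 788.50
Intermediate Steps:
o(P) = (P + 4*P**2)/(2*P) (o(P) = (P + (2*P)*(2*P))/((2*P)) = (P + 4*P**2)*(1/(2*P)) = (P + 4*P**2)/(2*P))
a(x) = 1
o(j(9)) + 800*a(K(3, 4)) = (1/2 + 2*(-6)) + 800*1 = (1/2 - 12) + 800 = -23/2 + 800 = 1577/2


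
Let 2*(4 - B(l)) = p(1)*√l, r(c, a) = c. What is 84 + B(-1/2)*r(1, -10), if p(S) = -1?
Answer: 88 + I*√2/4 ≈ 88.0 + 0.35355*I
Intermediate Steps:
B(l) = 4 + √l/2 (B(l) = 4 - (-1)*√l/2 = 4 + √l/2)
84 + B(-1/2)*r(1, -10) = 84 + (4 + √(-1/2)/2)*1 = 84 + (4 + √(-1*½)/2)*1 = 84 + (4 + √(-½)/2)*1 = 84 + (4 + (I*√2/2)/2)*1 = 84 + (4 + I*√2/4)*1 = 84 + (4 + I*√2/4) = 88 + I*√2/4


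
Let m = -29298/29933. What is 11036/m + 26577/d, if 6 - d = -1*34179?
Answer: -1881985724639/166925355 ≈ -11274.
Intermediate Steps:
m = -29298/29933 (m = -29298*1/29933 = -29298/29933 ≈ -0.97879)
d = 34185 (d = 6 - (-1)*34179 = 6 - 1*(-34179) = 6 + 34179 = 34185)
11036/m + 26577/d = 11036/(-29298/29933) + 26577/34185 = 11036*(-29933/29298) + 26577*(1/34185) = -165170294/14649 + 8859/11395 = -1881985724639/166925355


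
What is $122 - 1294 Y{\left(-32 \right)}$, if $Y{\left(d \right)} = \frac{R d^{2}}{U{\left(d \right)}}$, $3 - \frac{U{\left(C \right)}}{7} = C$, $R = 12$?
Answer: $- \frac{15870782}{245} \approx -64779.0$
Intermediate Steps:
$U{\left(C \right)} = 21 - 7 C$
$Y{\left(d \right)} = \frac{12 d^{2}}{21 - 7 d}$
$122 - 1294 Y{\left(-32 \right)} = 122 - 1294 \left(- \frac{12 \left(-32\right)^{2}}{-21 + 7 \left(-32\right)}\right) = 122 - 1294 \left(\left(-12\right) 1024 \frac{1}{-21 - 224}\right) = 122 - 1294 \left(\left(-12\right) 1024 \frac{1}{-245}\right) = 122 - 1294 \left(\left(-12\right) 1024 \left(- \frac{1}{245}\right)\right) = 122 - \frac{15900672}{245} = - \frac{15870782}{245}$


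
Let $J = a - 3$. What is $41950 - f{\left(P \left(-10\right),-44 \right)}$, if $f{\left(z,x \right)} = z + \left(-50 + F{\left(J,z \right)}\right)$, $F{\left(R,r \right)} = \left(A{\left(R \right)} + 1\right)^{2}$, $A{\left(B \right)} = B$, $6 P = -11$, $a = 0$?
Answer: $\frac{125933}{3} \approx 41978.0$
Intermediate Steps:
$P = - \frac{11}{6}$ ($P = \frac{1}{6} \left(-11\right) = - \frac{11}{6} \approx -1.8333$)
$J = -3$ ($J = 0 - 3 = -3$)
$F{\left(R,r \right)} = \left(1 + R\right)^{2}$ ($F{\left(R,r \right)} = \left(R + 1\right)^{2} = \left(1 + R\right)^{2}$)
$f{\left(z,x \right)} = -46 + z$ ($f{\left(z,x \right)} = z - \left(50 - \left(1 - 3\right)^{2}\right) = z - \left(50 - \left(-2\right)^{2}\right) = z + \left(-50 + 4\right) = z - 46 = -46 + z$)
$41950 - f{\left(P \left(-10\right),-44 \right)} = 41950 - \left(-46 - - \frac{55}{3}\right) = 41950 - \left(-46 + \frac{55}{3}\right) = 41950 - - \frac{83}{3} = 41950 + \frac{83}{3} = \frac{125933}{3}$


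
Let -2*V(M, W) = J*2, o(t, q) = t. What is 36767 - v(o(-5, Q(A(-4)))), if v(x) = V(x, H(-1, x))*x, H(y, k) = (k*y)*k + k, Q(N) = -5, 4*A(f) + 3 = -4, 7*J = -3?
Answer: 257384/7 ≈ 36769.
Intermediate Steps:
J = -3/7 (J = (⅐)*(-3) = -3/7 ≈ -0.42857)
A(f) = -7/4 (A(f) = -¾ + (¼)*(-4) = -¾ - 1 = -7/4)
H(y, k) = k + y*k² (H(y, k) = y*k² + k = k + y*k²)
V(M, W) = 3/7 (V(M, W) = -(-3)*2/14 = -½*(-6/7) = 3/7)
v(x) = 3*x/7
36767 - v(o(-5, Q(A(-4)))) = 36767 - 3*(-5)/7 = 36767 - 1*(-15/7) = 36767 + 15/7 = 257384/7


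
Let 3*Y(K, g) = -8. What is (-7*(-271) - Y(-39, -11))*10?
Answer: 56990/3 ≈ 18997.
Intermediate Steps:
Y(K, g) = -8/3 (Y(K, g) = (⅓)*(-8) = -8/3)
(-7*(-271) - Y(-39, -11))*10 = (-7*(-271) - 1*(-8/3))*10 = (1897 + 8/3)*10 = (5699/3)*10 = 56990/3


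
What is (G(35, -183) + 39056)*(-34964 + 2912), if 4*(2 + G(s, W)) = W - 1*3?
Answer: -1250268390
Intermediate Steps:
G(s, W) = -11/4 + W/4 (G(s, W) = -2 + (W - 1*3)/4 = -2 + (W - 3)/4 = -2 + (-3 + W)/4 = -2 + (-¾ + W/4) = -11/4 + W/4)
(G(35, -183) + 39056)*(-34964 + 2912) = ((-11/4 + (¼)*(-183)) + 39056)*(-34964 + 2912) = ((-11/4 - 183/4) + 39056)*(-32052) = (-97/2 + 39056)*(-32052) = (78015/2)*(-32052) = -1250268390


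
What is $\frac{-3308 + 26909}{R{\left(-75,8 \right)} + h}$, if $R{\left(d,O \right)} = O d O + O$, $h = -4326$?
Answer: $- \frac{23601}{9118} \approx -2.5884$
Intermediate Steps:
$R{\left(d,O \right)} = O + d O^{2}$ ($R{\left(d,O \right)} = d O^{2} + O = O + d O^{2}$)
$\frac{-3308 + 26909}{R{\left(-75,8 \right)} + h} = \frac{-3308 + 26909}{8 \left(1 + 8 \left(-75\right)\right) - 4326} = \frac{23601}{8 \left(1 - 600\right) - 4326} = \frac{23601}{8 \left(-599\right) - 4326} = \frac{23601}{-4792 - 4326} = \frac{23601}{-9118} = 23601 \left(- \frac{1}{9118}\right) = - \frac{23601}{9118}$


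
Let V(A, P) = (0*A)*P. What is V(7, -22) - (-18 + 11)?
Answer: 7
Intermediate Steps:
V(A, P) = 0 (V(A, P) = 0*P = 0)
V(7, -22) - (-18 + 11) = 0 - (-18 + 11) = 0 - 1*(-7) = 0 + 7 = 7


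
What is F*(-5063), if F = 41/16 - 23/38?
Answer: -3012485/304 ≈ -9909.5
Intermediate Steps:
F = 595/304 (F = 41*(1/16) - 23*1/38 = 41/16 - 23/38 = 595/304 ≈ 1.9572)
F*(-5063) = (595/304)*(-5063) = -3012485/304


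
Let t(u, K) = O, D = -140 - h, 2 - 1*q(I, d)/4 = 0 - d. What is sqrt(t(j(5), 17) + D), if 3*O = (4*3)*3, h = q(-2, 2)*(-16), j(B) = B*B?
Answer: 8*sqrt(2) ≈ 11.314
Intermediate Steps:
q(I, d) = 8 + 4*d (q(I, d) = 8 - 4*(0 - d) = 8 - (-4)*d = 8 + 4*d)
j(B) = B**2
h = -256 (h = (8 + 4*2)*(-16) = (8 + 8)*(-16) = 16*(-16) = -256)
D = 116 (D = -140 - 1*(-256) = -140 + 256 = 116)
O = 12 (O = ((4*3)*3)/3 = (12*3)/3 = (1/3)*36 = 12)
t(u, K) = 12
sqrt(t(j(5), 17) + D) = sqrt(12 + 116) = sqrt(128) = 8*sqrt(2)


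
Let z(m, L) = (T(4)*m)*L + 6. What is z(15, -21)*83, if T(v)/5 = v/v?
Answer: -130227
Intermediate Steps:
T(v) = 5 (T(v) = 5*(v/v) = 5*1 = 5)
z(m, L) = 6 + 5*L*m (z(m, L) = (5*m)*L + 6 = 5*L*m + 6 = 6 + 5*L*m)
z(15, -21)*83 = (6 + 5*(-21)*15)*83 = (6 - 1575)*83 = -1569*83 = -130227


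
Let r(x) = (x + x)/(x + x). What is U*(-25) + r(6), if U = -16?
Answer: 401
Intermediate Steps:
r(x) = 1 (r(x) = (2*x)/((2*x)) = (2*x)*(1/(2*x)) = 1)
U*(-25) + r(6) = -16*(-25) + 1 = 400 + 1 = 401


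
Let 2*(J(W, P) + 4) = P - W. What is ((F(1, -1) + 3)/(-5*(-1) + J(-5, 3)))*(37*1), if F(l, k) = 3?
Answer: 222/5 ≈ 44.400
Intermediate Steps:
J(W, P) = -4 + P/2 - W/2 (J(W, P) = -4 + (P - W)/2 = -4 + (P/2 - W/2) = -4 + P/2 - W/2)
((F(1, -1) + 3)/(-5*(-1) + J(-5, 3)))*(37*1) = ((3 + 3)/(-5*(-1) + (-4 + (1/2)*3 - 1/2*(-5))))*(37*1) = (6/(5 + (-4 + 3/2 + 5/2)))*37 = (6/(5 + 0))*37 = (6/5)*37 = 222/5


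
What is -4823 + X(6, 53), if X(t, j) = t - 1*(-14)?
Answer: -4803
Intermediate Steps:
X(t, j) = 14 + t (X(t, j) = t + 14 = 14 + t)
-4823 + X(6, 53) = -4823 + (14 + 6) = -4823 + 20 = -4803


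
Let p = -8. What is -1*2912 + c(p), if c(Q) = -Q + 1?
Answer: -2903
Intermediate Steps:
c(Q) = 1 - Q
-1*2912 + c(p) = -1*2912 + (1 - 1*(-8)) = -2912 + (1 + 8) = -2912 + 9 = -2903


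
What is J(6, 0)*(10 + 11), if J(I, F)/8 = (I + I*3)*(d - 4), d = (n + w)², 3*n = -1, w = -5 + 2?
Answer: 28672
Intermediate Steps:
w = -3
n = -⅓ (n = (⅓)*(-1) = -⅓ ≈ -0.33333)
d = 100/9 (d = (-⅓ - 3)² = (-10/3)² = 100/9 ≈ 11.111)
J(I, F) = 2048*I/9 (J(I, F) = 8*((I + I*3)*(100/9 - 4)) = 8*((I + 3*I)*(64/9)) = 8*((4*I)*(64/9)) = 8*(256*I/9) = 2048*I/9)
J(6, 0)*(10 + 11) = ((2048/9)*6)*(10 + 11) = (4096/3)*21 = 28672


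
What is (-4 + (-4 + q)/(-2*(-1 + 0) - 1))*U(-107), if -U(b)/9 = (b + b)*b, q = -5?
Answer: 2679066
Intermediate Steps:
U(b) = -18*b² (U(b) = -9*(b + b)*b = -9*2*b*b = -18*b²)
(-4 + (-4 + q)/(-2*(-1 + 0) - 1))*U(-107) = (-4 + (-4 - 5)/(-2*(-1 + 0) - 1))*(-18*(-107)²) = (-4 - 9/(-2*(-1) - 1))*(-18*11449) = (-4 - 9/(2 - 1))*(-206082) = (-4 - 9/1)*(-206082) = (-4 - 9*1)*(-206082) = (-4 - 9)*(-206082) = -13*(-206082) = 2679066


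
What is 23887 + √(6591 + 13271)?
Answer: 23887 + √19862 ≈ 24028.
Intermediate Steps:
23887 + √(6591 + 13271) = 23887 + √19862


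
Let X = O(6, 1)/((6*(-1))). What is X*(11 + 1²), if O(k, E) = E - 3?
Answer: 4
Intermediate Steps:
O(k, E) = -3 + E
X = ⅓ (X = (-3 + 1)/((6*(-1))) = -2/(-6) = -2*(-⅙) = ⅓ ≈ 0.33333)
X*(11 + 1²) = (11 + 1²)/3 = (11 + 1)/3 = (⅓)*12 = 4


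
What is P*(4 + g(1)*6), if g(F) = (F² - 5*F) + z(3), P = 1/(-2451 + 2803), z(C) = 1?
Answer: -7/176 ≈ -0.039773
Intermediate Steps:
P = 1/352 ≈ 0.0028409
g(F) = 1 + F² - 5*F (g(F) = (F² - 5*F) + 1 = 1 + F² - 5*F)
P*(4 + g(1)*6) = (4 + (1 + 1² - 5*1)*6)/352 = (4 + (1 + 1 - 5)*6)/352 = (4 - 3*6)/352 = (4 - 18)/352 = (1/352)*(-14) = -7/176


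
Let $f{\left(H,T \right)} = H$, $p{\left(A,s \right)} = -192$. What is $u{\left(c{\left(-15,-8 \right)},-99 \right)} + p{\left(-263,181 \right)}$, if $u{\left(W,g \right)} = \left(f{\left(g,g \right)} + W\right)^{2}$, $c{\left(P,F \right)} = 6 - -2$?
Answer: $8089$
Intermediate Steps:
$c{\left(P,F \right)} = 8$ ($c{\left(P,F \right)} = 6 + 2 = 8$)
$u{\left(W,g \right)} = \left(W + g\right)^{2}$ ($u{\left(W,g \right)} = \left(g + W\right)^{2} = \left(W + g\right)^{2}$)
$u{\left(c{\left(-15,-8 \right)},-99 \right)} + p{\left(-263,181 \right)} = \left(8 - 99\right)^{2} - 192 = \left(-91\right)^{2} - 192 = 8281 - 192 = 8089$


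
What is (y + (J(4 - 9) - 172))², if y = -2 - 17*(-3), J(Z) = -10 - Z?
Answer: 16384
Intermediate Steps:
y = 49 (y = -2 + 51 = 49)
(y + (J(4 - 9) - 172))² = (49 + ((-10 - (4 - 9)) - 172))² = (49 + ((-10 - 1*(-5)) - 172))² = (49 + ((-10 + 5) - 172))² = (49 + (-5 - 172))² = (49 - 177)² = (-128)² = 16384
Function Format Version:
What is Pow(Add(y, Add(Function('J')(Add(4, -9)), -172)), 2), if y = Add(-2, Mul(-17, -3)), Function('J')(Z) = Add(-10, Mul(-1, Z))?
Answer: 16384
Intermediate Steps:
y = 49 (y = Add(-2, 51) = 49)
Pow(Add(y, Add(Function('J')(Add(4, -9)), -172)), 2) = Pow(Add(49, Add(Add(-10, Mul(-1, Add(4, -9))), -172)), 2) = Pow(Add(49, Add(Add(-10, Mul(-1, -5)), -172)), 2) = Pow(Add(49, Add(Add(-10, 5), -172)), 2) = Pow(Add(49, Add(-5, -172)), 2) = Pow(Add(49, -177), 2) = Pow(-128, 2) = 16384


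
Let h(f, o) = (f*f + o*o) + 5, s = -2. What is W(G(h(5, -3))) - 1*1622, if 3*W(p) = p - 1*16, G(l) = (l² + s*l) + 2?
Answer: -3437/3 ≈ -1145.7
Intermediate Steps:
h(f, o) = 5 + f² + o² (h(f, o) = (f² + o²) + 5 = 5 + f² + o²)
G(l) = 2 + l² - 2*l (G(l) = (l² - 2*l) + 2 = 2 + l² - 2*l)
W(p) = -16/3 + p/3 (W(p) = (p - 1*16)/3 = (p - 16)/3 = (-16 + p)/3 = -16/3 + p/3)
W(G(h(5, -3))) - 1*1622 = (-16/3 + (2 + (5 + 5² + (-3)²)² - 2*(5 + 5² + (-3)²))/3) - 1*1622 = (-16/3 + (2 + (5 + 25 + 9)² - 2*(5 + 25 + 9))/3) - 1622 = (-16/3 + (2 + 39² - 2*39)/3) - 1622 = (-16/3 + (2 + 1521 - 78)/3) - 1622 = (-16/3 + (⅓)*1445) - 1622 = (-16/3 + 1445/3) - 1622 = 1429/3 - 1622 = -3437/3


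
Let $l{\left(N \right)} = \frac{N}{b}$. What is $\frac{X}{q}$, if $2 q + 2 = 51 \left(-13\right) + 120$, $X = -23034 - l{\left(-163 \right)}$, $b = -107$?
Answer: $\frac{4929602}{58315} \approx 84.534$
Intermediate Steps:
$l{\left(N \right)} = - \frac{N}{107}$ ($l{\left(N \right)} = \frac{N}{-107} = N \left(- \frac{1}{107}\right) = - \frac{N}{107}$)
$X = - \frac{2464801}{107}$ ($X = -23034 - \left(- \frac{1}{107}\right) \left(-163\right) = -23034 - \frac{163}{107} = - \frac{2464801}{107} \approx -23036.0$)
$q = - \frac{545}{2}$ ($q = -1 + \frac{51 \left(-13\right) + 120}{2} = -1 + \frac{-663 + 120}{2} = -1 + \frac{1}{2} \left(-543\right) = -1 - \frac{543}{2} = - \frac{545}{2} \approx -272.5$)
$\frac{X}{q} = - \frac{2464801}{107 \left(- \frac{545}{2}\right)} = \left(- \frac{2464801}{107}\right) \left(- \frac{2}{545}\right) = \frac{4929602}{58315}$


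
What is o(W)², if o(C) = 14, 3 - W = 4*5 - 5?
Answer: 196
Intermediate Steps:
W = -12 (W = 3 - (4*5 - 5) = 3 - (20 - 5) = 3 - 1*15 = 3 - 15 = -12)
o(W)² = 14² = 196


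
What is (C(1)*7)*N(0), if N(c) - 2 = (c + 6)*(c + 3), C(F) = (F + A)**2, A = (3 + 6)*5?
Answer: 296240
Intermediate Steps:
A = 45 (A = 9*5 = 45)
C(F) = (45 + F)**2 (C(F) = (F + 45)**2 = (45 + F)**2)
N(c) = 2 + (3 + c)*(6 + c) (N(c) = 2 + (c + 6)*(c + 3) = 2 + (6 + c)*(3 + c) = 2 + (3 + c)*(6 + c))
(C(1)*7)*N(0) = ((45 + 1)**2*7)*(20 + 0**2 + 9*0) = (46**2*7)*(20 + 0 + 0) = (2116*7)*20 = 14812*20 = 296240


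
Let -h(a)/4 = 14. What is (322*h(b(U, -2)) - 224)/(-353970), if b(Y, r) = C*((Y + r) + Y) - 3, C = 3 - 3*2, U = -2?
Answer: 9128/176985 ≈ 0.051575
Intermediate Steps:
C = -3 (C = 3 - 6 = -3)
b(Y, r) = -3 - 6*Y - 3*r (b(Y, r) = -3*((Y + r) + Y) - 3 = -3*(r + 2*Y) - 3 = (-6*Y - 3*r) - 3 = -3 - 6*Y - 3*r)
h(a) = -56 (h(a) = -4*14 = -56)
(322*h(b(U, -2)) - 224)/(-353970) = (322*(-56) - 224)/(-353970) = (-18032 - 224)*(-1/353970) = -18256*(-1/353970) = 9128/176985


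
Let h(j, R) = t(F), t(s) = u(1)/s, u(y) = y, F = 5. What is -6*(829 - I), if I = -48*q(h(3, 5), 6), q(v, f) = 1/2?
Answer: -5118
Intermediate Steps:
t(s) = 1/s
h(j, R) = 1/5
q(v, f) = 1/2
I = -24 (I = -48*1/2 = -24)
-6*(829 - I) = -6*(829 - 1*(-24)) = -6*(829 + 24) = -6*853 = -5118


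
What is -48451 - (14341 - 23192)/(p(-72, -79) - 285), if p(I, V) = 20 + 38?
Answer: -11007228/227 ≈ -48490.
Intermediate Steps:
p(I, V) = 58
-48451 - (14341 - 23192)/(p(-72, -79) - 285) = -48451 - (14341 - 23192)/(58 - 285) = -48451 - (-8851)/(-227) = -48451 - (-8851)*(-1)/227 = -48451 - 1*8851/227 = -48451 - 8851/227 = -11007228/227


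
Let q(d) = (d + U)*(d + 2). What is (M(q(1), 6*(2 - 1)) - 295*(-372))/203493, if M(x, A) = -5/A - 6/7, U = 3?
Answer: 4609009/8546706 ≈ 0.53927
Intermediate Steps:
q(d) = (2 + d)*(3 + d) (q(d) = (d + 3)*(d + 2) = (3 + d)*(2 + d) = (2 + d)*(3 + d))
M(x, A) = -6/7 - 5/A (M(x, A) = -5/A - 6*1/7 = -5/A - 6/7 = -6/7 - 5/A)
(M(q(1), 6*(2 - 1)) - 295*(-372))/203493 = ((-6/7 - 5*1/(6*(2 - 1))) - 295*(-372))/203493 = ((-6/7 - 5/(6*1)) + 109740)*(1/203493) = ((-6/7 - 5/6) + 109740)*(1/203493) = (-71/42 + 109740)*(1/203493) = (4609009/42)*(1/203493) = 4609009/8546706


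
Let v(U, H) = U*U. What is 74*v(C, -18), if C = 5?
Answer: 1850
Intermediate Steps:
v(U, H) = U**2
74*v(C, -18) = 74*5**2 = 74*25 = 1850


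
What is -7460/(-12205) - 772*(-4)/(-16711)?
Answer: 17395004/40791551 ≈ 0.42644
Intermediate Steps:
-7460/(-12205) - 772*(-4)/(-16711) = -7460*(-1/12205) + 3088*(-1/16711) = 1492/2441 - 3088/16711 = 17395004/40791551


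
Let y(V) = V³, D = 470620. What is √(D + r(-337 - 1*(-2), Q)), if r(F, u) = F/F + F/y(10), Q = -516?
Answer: 3*√20916474/20 ≈ 686.02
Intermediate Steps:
r(F, u) = 1 + F/1000 (r(F, u) = F/F + F/(10³) = 1 + F/1000)
√(D + r(-337 - 1*(-2), Q)) = √(470620 + (1 + (-337 - 1*(-2))/1000)) = √(470620 + (1 + (-337 + 2)/1000)) = √(470620 + (1 + (1/1000)*(-335))) = √(470620 + (1 - 67/200)) = √(470620 + 133/200) = √(94124133/200) = 3*√20916474/20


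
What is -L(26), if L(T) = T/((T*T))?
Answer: -1/26 ≈ -0.038462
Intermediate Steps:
L(T) = 1/T (L(T) = T/(T**2) = T/T**2 = 1/T)
-L(26) = -1/26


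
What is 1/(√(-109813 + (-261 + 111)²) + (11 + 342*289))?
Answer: 98849/9771212114 - I*√87313/9771212114 ≈ 1.0116e-5 - 3.0241e-8*I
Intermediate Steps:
1/(√(-109813 + (-261 + 111)²) + (11 + 342*289)) = 1/(√(-109813 + (-150)²) + (11 + 98838)) = 1/(√(-109813 + 22500) + 98849) = 1/(√(-87313) + 98849) = 1/(I*√87313 + 98849) = 1/(98849 + I*√87313)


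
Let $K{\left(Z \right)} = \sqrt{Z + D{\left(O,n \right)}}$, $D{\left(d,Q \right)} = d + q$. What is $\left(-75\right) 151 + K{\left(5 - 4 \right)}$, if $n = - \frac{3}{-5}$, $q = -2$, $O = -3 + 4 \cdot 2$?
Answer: $-11323$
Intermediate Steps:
$O = 5$ ($O = -3 + 8 = 5$)
$n = \frac{3}{5}$ ($n = \left(-3\right) \left(- \frac{1}{5}\right) = \frac{3}{5} \approx 0.6$)
$D{\left(d,Q \right)} = -2 + d$ ($D{\left(d,Q \right)} = d - 2 = -2 + d$)
$K{\left(Z \right)} = \sqrt{3 + Z}$ ($K{\left(Z \right)} = \sqrt{Z + \left(-2 + 5\right)} = \sqrt{Z + 3} = \sqrt{3 + Z}$)
$\left(-75\right) 151 + K{\left(5 - 4 \right)} = \left(-75\right) 151 + \sqrt{3 + \left(5 - 4\right)} = -11325 + \sqrt{3 + \left(5 - 4\right)} = -11325 + \sqrt{3 + 1} = -11325 + \sqrt{4} = -11325 + 2 = -11323$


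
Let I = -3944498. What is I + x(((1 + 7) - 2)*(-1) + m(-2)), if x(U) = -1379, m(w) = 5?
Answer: -3945877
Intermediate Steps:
I + x(((1 + 7) - 2)*(-1) + m(-2)) = -3944498 - 1379 = -3945877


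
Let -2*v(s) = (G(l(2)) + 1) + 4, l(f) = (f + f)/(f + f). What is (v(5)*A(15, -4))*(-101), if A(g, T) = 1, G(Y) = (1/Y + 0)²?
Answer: 303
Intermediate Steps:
l(f) = 1 (l(f) = (2*f)/((2*f)) = (2*f)*(1/(2*f)) = 1)
G(Y) = Y⁻² (G(Y) = (1/Y)² = Y⁻²)
v(s) = -3 (v(s) = -((1⁻² + 1) + 4)/2 = -((1 + 1) + 4)/2 = -(2 + 4)/2 = -½*6 = -3)
(v(5)*A(15, -4))*(-101) = -3*1*(-101) = -3*(-101) = 303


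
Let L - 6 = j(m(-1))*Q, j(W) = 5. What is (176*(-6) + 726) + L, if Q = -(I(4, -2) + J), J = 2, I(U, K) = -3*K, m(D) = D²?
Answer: -364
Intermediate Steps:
Q = -8 (Q = -(-3*(-2) + 2) = -(6 + 2) = -1*8 = -8)
L = -34 (L = 6 + 5*(-8) = 6 - 40 = -34)
(176*(-6) + 726) + L = (176*(-6) + 726) - 34 = (-1056 + 726) - 34 = -330 - 34 = -364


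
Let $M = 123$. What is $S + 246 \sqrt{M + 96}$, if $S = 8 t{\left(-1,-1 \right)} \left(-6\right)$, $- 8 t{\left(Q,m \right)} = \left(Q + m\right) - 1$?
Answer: $-18 + 246 \sqrt{219} \approx 3622.5$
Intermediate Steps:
$t{\left(Q,m \right)} = \frac{1}{8} - \frac{Q}{8} - \frac{m}{8}$ ($t{\left(Q,m \right)} = - \frac{\left(Q + m\right) - 1}{8} = - \frac{-1 + Q + m}{8} = \frac{1}{8} - \frac{Q}{8} - \frac{m}{8}$)
$S = -18$ ($S = 8 \left(\frac{1}{8} - - \frac{1}{8} - - \frac{1}{8}\right) \left(-6\right) = 8 \left(\frac{1}{8} + \frac{1}{8} + \frac{1}{8}\right) \left(-6\right) = 8 \cdot \frac{3}{8} \left(-6\right) = 3 \left(-6\right) = -18$)
$S + 246 \sqrt{M + 96} = -18 + 246 \sqrt{123 + 96} = -18 + 246 \sqrt{219}$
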